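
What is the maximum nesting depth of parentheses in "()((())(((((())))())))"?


Input: "()((())(((((())))())))"
Tracking depth:
  Position 0 '(': depth becomes 1
  Position 1 ')': depth becomes 0
  Position 2 '(': depth becomes 1
  Position 3 '(': depth becomes 2
  Position 4 '(': depth becomes 3
  Position 5 ')': depth becomes 2
  Position 6 ')': depth becomes 1
  Position 7 '(': depth becomes 2
  Position 8 '(': depth becomes 3
  Position 9 '(': depth becomes 4
  Position 10 '(': depth becomes 5
  Position 11 '(': depth becomes 6
  Position 12 '(': depth becomes 7
  Position 13 ')': depth becomes 6
  Position 14 ')': depth becomes 5
  Position 15 ')': depth becomes 4
  Position 16 ')': depth becomes 3
  Position 17 '(': depth becomes 4
  Position 18 ')': depth becomes 3
  Position 19 ')': depth becomes 2
  Position 20 ')': depth becomes 1
  Position 21 ')': depth becomes 0
Maximum depth reached: 7

7


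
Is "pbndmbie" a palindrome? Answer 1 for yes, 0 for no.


Input: pbndmbie
Reversed: eibmdnbp
  Compare pos 0 ('p') with pos 7 ('e'): MISMATCH
  Compare pos 1 ('b') with pos 6 ('i'): MISMATCH
  Compare pos 2 ('n') with pos 5 ('b'): MISMATCH
  Compare pos 3 ('d') with pos 4 ('m'): MISMATCH
Result: not a palindrome

0


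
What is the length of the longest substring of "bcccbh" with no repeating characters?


Input: "bcccbh"
Sliding window (track last position of each char):
  Position 0 ('b'): window [0,0] length 1 -- new best
  Position 1 ('c'): window [0,1] length 2 -- new best
  Position 2 ('c'): repeat (last at 1), move window start to 2
  Position 2 ('c'): window [2,2] length 1
  Position 3 ('c'): repeat (last at 2), move window start to 3
  Position 3 ('c'): window [3,3] length 1
  Position 4 ('b'): window [3,4] length 2
  Position 5 ('h'): window [3,5] length 3 -- new best
Longest substring with no repeats: "cbh" with length 3

3


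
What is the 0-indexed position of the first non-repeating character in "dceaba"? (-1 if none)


Input: dceaba
Character frequencies:
  'a': 2
  'b': 1
  'c': 1
  'd': 1
  'e': 1
Scanning left to right for freq == 1:
  Position 0 ('d'): unique! => answer = 0

0


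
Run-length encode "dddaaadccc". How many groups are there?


Input: dddaaadccc
Scanning for consecutive runs:
  Group 1: 'd' x 3 (positions 0-2)
  Group 2: 'a' x 3 (positions 3-5)
  Group 3: 'd' x 1 (positions 6-6)
  Group 4: 'c' x 3 (positions 7-9)
Total groups: 4

4


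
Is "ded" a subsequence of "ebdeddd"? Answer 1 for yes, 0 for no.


Check if "ded" is a subsequence of "ebdeddd"
Greedy scan:
  Position 0 ('e'): no match needed
  Position 1 ('b'): no match needed
  Position 2 ('d'): matches sub[0] = 'd'
  Position 3 ('e'): matches sub[1] = 'e'
  Position 4 ('d'): matches sub[2] = 'd'
  Position 5 ('d'): no match needed
  Position 6 ('d'): no match needed
All 3 characters matched => is a subsequence

1


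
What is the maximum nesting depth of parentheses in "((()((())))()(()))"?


Input: "((()((())))()(()))"
Tracking depth:
  Position 0 '(': depth becomes 1
  Position 1 '(': depth becomes 2
  Position 2 '(': depth becomes 3
  Position 3 ')': depth becomes 2
  Position 4 '(': depth becomes 3
  Position 5 '(': depth becomes 4
  Position 6 '(': depth becomes 5
  Position 7 ')': depth becomes 4
  Position 8 ')': depth becomes 3
  Position 9 ')': depth becomes 2
  Position 10 ')': depth becomes 1
  Position 11 '(': depth becomes 2
  Position 12 ')': depth becomes 1
  Position 13 '(': depth becomes 2
  Position 14 '(': depth becomes 3
  Position 15 ')': depth becomes 2
  Position 16 ')': depth becomes 1
  Position 17 ')': depth becomes 0
Maximum depth reached: 5

5


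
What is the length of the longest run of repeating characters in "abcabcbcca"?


Input: "abcabcbcca"
Scanning for longest run:
  Position 1 ('b'): new char, reset run to 1
  Position 2 ('c'): new char, reset run to 1
  Position 3 ('a'): new char, reset run to 1
  Position 4 ('b'): new char, reset run to 1
  Position 5 ('c'): new char, reset run to 1
  Position 6 ('b'): new char, reset run to 1
  Position 7 ('c'): new char, reset run to 1
  Position 8 ('c'): continues run of 'c', length=2
  Position 9 ('a'): new char, reset run to 1
Longest run: 'c' with length 2

2


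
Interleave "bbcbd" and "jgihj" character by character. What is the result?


Interleaving "bbcbd" and "jgihj":
  Position 0: 'b' from first, 'j' from second => "bj"
  Position 1: 'b' from first, 'g' from second => "bg"
  Position 2: 'c' from first, 'i' from second => "ci"
  Position 3: 'b' from first, 'h' from second => "bh"
  Position 4: 'd' from first, 'j' from second => "dj"
Result: bjbgcibhdj

bjbgcibhdj


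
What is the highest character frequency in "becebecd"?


Input: becebecd
Character counts:
  'b': 2
  'c': 2
  'd': 1
  'e': 3
Maximum frequency: 3

3


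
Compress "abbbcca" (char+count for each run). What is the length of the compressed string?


Input: abbbcca
Runs:
  'a' x 1 => "a1"
  'b' x 3 => "b3"
  'c' x 2 => "c2"
  'a' x 1 => "a1"
Compressed: "a1b3c2a1"
Compressed length: 8

8


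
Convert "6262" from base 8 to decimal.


Input: "6262" in base 8
Positional expansion:
  Digit '6' (value 6) x 8^3 = 3072
  Digit '2' (value 2) x 8^2 = 128
  Digit '6' (value 6) x 8^1 = 48
  Digit '2' (value 2) x 8^0 = 2
Sum = 3250

3250


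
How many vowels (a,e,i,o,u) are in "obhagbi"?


Input: obhagbi
Checking each character:
  'o' at position 0: vowel (running total: 1)
  'b' at position 1: consonant
  'h' at position 2: consonant
  'a' at position 3: vowel (running total: 2)
  'g' at position 4: consonant
  'b' at position 5: consonant
  'i' at position 6: vowel (running total: 3)
Total vowels: 3

3


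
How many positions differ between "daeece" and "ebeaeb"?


Comparing "daeece" and "ebeaeb" position by position:
  Position 0: 'd' vs 'e' => DIFFER
  Position 1: 'a' vs 'b' => DIFFER
  Position 2: 'e' vs 'e' => same
  Position 3: 'e' vs 'a' => DIFFER
  Position 4: 'c' vs 'e' => DIFFER
  Position 5: 'e' vs 'b' => DIFFER
Positions that differ: 5

5


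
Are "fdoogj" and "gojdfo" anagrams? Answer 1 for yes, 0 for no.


Strings: "fdoogj", "gojdfo"
Sorted first:  dfgjoo
Sorted second: dfgjoo
Sorted forms match => anagrams

1


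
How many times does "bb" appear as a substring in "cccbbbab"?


Searching for "bb" in "cccbbbab"
Scanning each position:
  Position 0: "cc" => no
  Position 1: "cc" => no
  Position 2: "cb" => no
  Position 3: "bb" => MATCH
  Position 4: "bb" => MATCH
  Position 5: "ba" => no
  Position 6: "ab" => no
Total occurrences: 2

2


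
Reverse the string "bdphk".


Input: bdphk
Reading characters right to left:
  Position 4: 'k'
  Position 3: 'h'
  Position 2: 'p'
  Position 1: 'd'
  Position 0: 'b'
Reversed: khpdb

khpdb


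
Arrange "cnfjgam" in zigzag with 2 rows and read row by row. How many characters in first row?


Zigzag "cnfjgam" into 2 rows:
Placing characters:
  'c' => row 0
  'n' => row 1
  'f' => row 0
  'j' => row 1
  'g' => row 0
  'a' => row 1
  'm' => row 0
Rows:
  Row 0: "cfgm"
  Row 1: "nja"
First row length: 4

4


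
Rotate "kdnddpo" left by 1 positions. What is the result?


Input: "kdnddpo", rotate left by 1
First 1 characters: "k"
Remaining characters: "dnddpo"
Concatenate remaining + first: "dnddpo" + "k" = "dnddpok"

dnddpok


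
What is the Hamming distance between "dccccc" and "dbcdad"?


Comparing "dccccc" and "dbcdad" position by position:
  Position 0: 'd' vs 'd' => same
  Position 1: 'c' vs 'b' => differ
  Position 2: 'c' vs 'c' => same
  Position 3: 'c' vs 'd' => differ
  Position 4: 'c' vs 'a' => differ
  Position 5: 'c' vs 'd' => differ
Total differences (Hamming distance): 4

4


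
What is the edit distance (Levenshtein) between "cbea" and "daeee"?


Computing edit distance: "cbea" -> "daeee"
DP table:
           d    a    e    e    e
      0    1    2    3    4    5
  c   1    1    2    3    4    5
  b   2    2    2    3    4    5
  e   3    3    3    2    3    4
  a   4    4    3    3    3    4
Edit distance = dp[4][5] = 4

4


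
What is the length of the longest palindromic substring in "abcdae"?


Input: "abcdae"
Checking substrings for palindromes:
  No multi-char palindromic substrings found
Longest palindromic substring: "a" with length 1

1


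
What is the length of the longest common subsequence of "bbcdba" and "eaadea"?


LCS of "bbcdba" and "eaadea"
DP table:
           e    a    a    d    e    a
      0    0    0    0    0    0    0
  b   0    0    0    0    0    0    0
  b   0    0    0    0    0    0    0
  c   0    0    0    0    0    0    0
  d   0    0    0    0    1    1    1
  b   0    0    0    0    1    1    1
  a   0    0    1    1    1    1    2
LCS length = dp[6][6] = 2

2


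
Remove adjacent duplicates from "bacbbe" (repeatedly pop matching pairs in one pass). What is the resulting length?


Input: bacbbe
Stack-based adjacent duplicate removal:
  Read 'b': push. Stack: b
  Read 'a': push. Stack: ba
  Read 'c': push. Stack: bac
  Read 'b': push. Stack: bacb
  Read 'b': matches stack top 'b' => pop. Stack: bac
  Read 'e': push. Stack: bace
Final stack: "bace" (length 4)

4


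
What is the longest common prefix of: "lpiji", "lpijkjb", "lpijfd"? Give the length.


Words: lpiji, lpijkjb, lpijfd
  Position 0: all 'l' => match
  Position 1: all 'p' => match
  Position 2: all 'i' => match
  Position 3: all 'j' => match
  Position 4: ('i', 'k', 'f') => mismatch, stop
LCP = "lpij" (length 4)

4


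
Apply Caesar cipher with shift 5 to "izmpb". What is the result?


Caesar cipher: shift "izmpb" by 5
  'i' (pos 8) + 5 = pos 13 = 'n'
  'z' (pos 25) + 5 = pos 4 = 'e'
  'm' (pos 12) + 5 = pos 17 = 'r'
  'p' (pos 15) + 5 = pos 20 = 'u'
  'b' (pos 1) + 5 = pos 6 = 'g'
Result: nerug

nerug


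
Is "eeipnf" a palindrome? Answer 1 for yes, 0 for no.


Input: eeipnf
Reversed: fnpiee
  Compare pos 0 ('e') with pos 5 ('f'): MISMATCH
  Compare pos 1 ('e') with pos 4 ('n'): MISMATCH
  Compare pos 2 ('i') with pos 3 ('p'): MISMATCH
Result: not a palindrome

0


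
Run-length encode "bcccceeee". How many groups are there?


Input: bcccceeee
Scanning for consecutive runs:
  Group 1: 'b' x 1 (positions 0-0)
  Group 2: 'c' x 4 (positions 1-4)
  Group 3: 'e' x 4 (positions 5-8)
Total groups: 3

3


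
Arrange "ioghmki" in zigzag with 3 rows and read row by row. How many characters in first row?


Zigzag "ioghmki" into 3 rows:
Placing characters:
  'i' => row 0
  'o' => row 1
  'g' => row 2
  'h' => row 1
  'm' => row 0
  'k' => row 1
  'i' => row 2
Rows:
  Row 0: "im"
  Row 1: "ohk"
  Row 2: "gi"
First row length: 2

2


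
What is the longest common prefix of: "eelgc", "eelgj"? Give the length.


Words: eelgc, eelgj
  Position 0: all 'e' => match
  Position 1: all 'e' => match
  Position 2: all 'l' => match
  Position 3: all 'g' => match
  Position 4: ('c', 'j') => mismatch, stop
LCP = "eelg" (length 4)

4


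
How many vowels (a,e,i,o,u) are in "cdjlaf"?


Input: cdjlaf
Checking each character:
  'c' at position 0: consonant
  'd' at position 1: consonant
  'j' at position 2: consonant
  'l' at position 3: consonant
  'a' at position 4: vowel (running total: 1)
  'f' at position 5: consonant
Total vowels: 1

1


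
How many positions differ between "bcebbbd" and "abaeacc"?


Comparing "bcebbbd" and "abaeacc" position by position:
  Position 0: 'b' vs 'a' => DIFFER
  Position 1: 'c' vs 'b' => DIFFER
  Position 2: 'e' vs 'a' => DIFFER
  Position 3: 'b' vs 'e' => DIFFER
  Position 4: 'b' vs 'a' => DIFFER
  Position 5: 'b' vs 'c' => DIFFER
  Position 6: 'd' vs 'c' => DIFFER
Positions that differ: 7

7


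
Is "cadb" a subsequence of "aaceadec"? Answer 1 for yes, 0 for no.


Check if "cadb" is a subsequence of "aaceadec"
Greedy scan:
  Position 0 ('a'): no match needed
  Position 1 ('a'): no match needed
  Position 2 ('c'): matches sub[0] = 'c'
  Position 3 ('e'): no match needed
  Position 4 ('a'): matches sub[1] = 'a'
  Position 5 ('d'): matches sub[2] = 'd'
  Position 6 ('e'): no match needed
  Position 7 ('c'): no match needed
Only matched 3/4 characters => not a subsequence

0


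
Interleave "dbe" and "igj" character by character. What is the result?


Interleaving "dbe" and "igj":
  Position 0: 'd' from first, 'i' from second => "di"
  Position 1: 'b' from first, 'g' from second => "bg"
  Position 2: 'e' from first, 'j' from second => "ej"
Result: dibgej

dibgej


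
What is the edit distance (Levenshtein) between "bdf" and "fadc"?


Computing edit distance: "bdf" -> "fadc"
DP table:
           f    a    d    c
      0    1    2    3    4
  b   1    1    2    3    4
  d   2    2    2    2    3
  f   3    2    3    3    3
Edit distance = dp[3][4] = 3

3


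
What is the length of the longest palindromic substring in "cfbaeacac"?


Input: "cfbaeacac"
Checking substrings for palindromes:
  [3:6] "aea" (len 3) => palindrome
  [5:8] "aca" (len 3) => palindrome
  [6:9] "cac" (len 3) => palindrome
Longest palindromic substring: "aea" with length 3

3


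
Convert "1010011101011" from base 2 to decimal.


Input: "1010011101011" in base 2
Positional expansion:
  Digit '1' (value 1) x 2^12 = 4096
  Digit '0' (value 0) x 2^11 = 0
  Digit '1' (value 1) x 2^10 = 1024
  Digit '0' (value 0) x 2^9 = 0
  Digit '0' (value 0) x 2^8 = 0
  Digit '1' (value 1) x 2^7 = 128
  Digit '1' (value 1) x 2^6 = 64
  Digit '1' (value 1) x 2^5 = 32
  Digit '0' (value 0) x 2^4 = 0
  Digit '1' (value 1) x 2^3 = 8
  Digit '0' (value 0) x 2^2 = 0
  Digit '1' (value 1) x 2^1 = 2
  Digit '1' (value 1) x 2^0 = 1
Sum = 5355

5355


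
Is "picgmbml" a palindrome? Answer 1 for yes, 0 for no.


Input: picgmbml
Reversed: lmbmgcip
  Compare pos 0 ('p') with pos 7 ('l'): MISMATCH
  Compare pos 1 ('i') with pos 6 ('m'): MISMATCH
  Compare pos 2 ('c') with pos 5 ('b'): MISMATCH
  Compare pos 3 ('g') with pos 4 ('m'): MISMATCH
Result: not a palindrome

0


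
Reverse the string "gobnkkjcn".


Input: gobnkkjcn
Reading characters right to left:
  Position 8: 'n'
  Position 7: 'c'
  Position 6: 'j'
  Position 5: 'k'
  Position 4: 'k'
  Position 3: 'n'
  Position 2: 'b'
  Position 1: 'o'
  Position 0: 'g'
Reversed: ncjkknbog

ncjkknbog


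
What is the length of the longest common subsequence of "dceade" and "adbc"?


LCS of "dceade" and "adbc"
DP table:
           a    d    b    c
      0    0    0    0    0
  d   0    0    1    1    1
  c   0    0    1    1    2
  e   0    0    1    1    2
  a   0    1    1    1    2
  d   0    1    2    2    2
  e   0    1    2    2    2
LCS length = dp[6][4] = 2

2


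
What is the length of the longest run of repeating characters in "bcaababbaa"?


Input: "bcaababbaa"
Scanning for longest run:
  Position 1 ('c'): new char, reset run to 1
  Position 2 ('a'): new char, reset run to 1
  Position 3 ('a'): continues run of 'a', length=2
  Position 4 ('b'): new char, reset run to 1
  Position 5 ('a'): new char, reset run to 1
  Position 6 ('b'): new char, reset run to 1
  Position 7 ('b'): continues run of 'b', length=2
  Position 8 ('a'): new char, reset run to 1
  Position 9 ('a'): continues run of 'a', length=2
Longest run: 'a' with length 2

2


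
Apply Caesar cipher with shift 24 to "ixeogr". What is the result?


Caesar cipher: shift "ixeogr" by 24
  'i' (pos 8) + 24 = pos 6 = 'g'
  'x' (pos 23) + 24 = pos 21 = 'v'
  'e' (pos 4) + 24 = pos 2 = 'c'
  'o' (pos 14) + 24 = pos 12 = 'm'
  'g' (pos 6) + 24 = pos 4 = 'e'
  'r' (pos 17) + 24 = pos 15 = 'p'
Result: gvcmep

gvcmep


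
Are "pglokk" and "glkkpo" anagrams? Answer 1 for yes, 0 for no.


Strings: "pglokk", "glkkpo"
Sorted first:  gkklop
Sorted second: gkklop
Sorted forms match => anagrams

1


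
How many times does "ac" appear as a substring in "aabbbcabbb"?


Searching for "ac" in "aabbbcabbb"
Scanning each position:
  Position 0: "aa" => no
  Position 1: "ab" => no
  Position 2: "bb" => no
  Position 3: "bb" => no
  Position 4: "bc" => no
  Position 5: "ca" => no
  Position 6: "ab" => no
  Position 7: "bb" => no
  Position 8: "bb" => no
Total occurrences: 0

0


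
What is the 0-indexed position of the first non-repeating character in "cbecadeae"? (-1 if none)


Input: cbecadeae
Character frequencies:
  'a': 2
  'b': 1
  'c': 2
  'd': 1
  'e': 3
Scanning left to right for freq == 1:
  Position 0 ('c'): freq=2, skip
  Position 1 ('b'): unique! => answer = 1

1


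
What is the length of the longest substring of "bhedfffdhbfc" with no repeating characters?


Input: "bhedfffdhbfc"
Sliding window (track last position of each char):
  Position 0 ('b'): window [0,0] length 1 -- new best
  Position 1 ('h'): window [0,1] length 2 -- new best
  Position 2 ('e'): window [0,2] length 3 -- new best
  Position 3 ('d'): window [0,3] length 4 -- new best
  Position 4 ('f'): window [0,4] length 5 -- new best
  Position 5 ('f'): repeat (last at 4), move window start to 5
  Position 5 ('f'): window [5,5] length 1
  Position 6 ('f'): repeat (last at 5), move window start to 6
  Position 6 ('f'): window [6,6] length 1
  Position 7 ('d'): window [6,7] length 2
  Position 8 ('h'): window [6,8] length 3
  Position 9 ('b'): window [6,9] length 4
  Position 10 ('f'): repeat (last at 6), move window start to 7
  Position 10 ('f'): window [7,10] length 4
  Position 11 ('c'): window [7,11] length 5
Longest substring with no repeats: "bhedf" with length 5

5


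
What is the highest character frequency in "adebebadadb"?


Input: adebebadadb
Character counts:
  'a': 3
  'b': 3
  'd': 3
  'e': 2
Maximum frequency: 3

3


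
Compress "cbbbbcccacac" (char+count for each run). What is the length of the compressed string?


Input: cbbbbcccacac
Runs:
  'c' x 1 => "c1"
  'b' x 4 => "b4"
  'c' x 3 => "c3"
  'a' x 1 => "a1"
  'c' x 1 => "c1"
  'a' x 1 => "a1"
  'c' x 1 => "c1"
Compressed: "c1b4c3a1c1a1c1"
Compressed length: 14

14


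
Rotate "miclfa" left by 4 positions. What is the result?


Input: "miclfa", rotate left by 4
First 4 characters: "micl"
Remaining characters: "fa"
Concatenate remaining + first: "fa" + "micl" = "famicl"

famicl


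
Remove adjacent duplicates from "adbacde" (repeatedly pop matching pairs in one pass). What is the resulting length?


Input: adbacde
Stack-based adjacent duplicate removal:
  Read 'a': push. Stack: a
  Read 'd': push. Stack: ad
  Read 'b': push. Stack: adb
  Read 'a': push. Stack: adba
  Read 'c': push. Stack: adbac
  Read 'd': push. Stack: adbacd
  Read 'e': push. Stack: adbacde
Final stack: "adbacde" (length 7)

7


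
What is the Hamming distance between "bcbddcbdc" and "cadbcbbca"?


Comparing "bcbddcbdc" and "cadbcbbca" position by position:
  Position 0: 'b' vs 'c' => differ
  Position 1: 'c' vs 'a' => differ
  Position 2: 'b' vs 'd' => differ
  Position 3: 'd' vs 'b' => differ
  Position 4: 'd' vs 'c' => differ
  Position 5: 'c' vs 'b' => differ
  Position 6: 'b' vs 'b' => same
  Position 7: 'd' vs 'c' => differ
  Position 8: 'c' vs 'a' => differ
Total differences (Hamming distance): 8

8


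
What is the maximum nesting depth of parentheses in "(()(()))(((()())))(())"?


Input: "(()(()))(((()())))(())"
Tracking depth:
  Position 0 '(': depth becomes 1
  Position 1 '(': depth becomes 2
  Position 2 ')': depth becomes 1
  Position 3 '(': depth becomes 2
  Position 4 '(': depth becomes 3
  Position 5 ')': depth becomes 2
  Position 6 ')': depth becomes 1
  Position 7 ')': depth becomes 0
  Position 8 '(': depth becomes 1
  Position 9 '(': depth becomes 2
  Position 10 '(': depth becomes 3
  Position 11 '(': depth becomes 4
  Position 12 ')': depth becomes 3
  Position 13 '(': depth becomes 4
  Position 14 ')': depth becomes 3
  Position 15 ')': depth becomes 2
  Position 16 ')': depth becomes 1
  Position 17 ')': depth becomes 0
  Position 18 '(': depth becomes 1
  Position 19 '(': depth becomes 2
  Position 20 ')': depth becomes 1
  Position 21 ')': depth becomes 0
Maximum depth reached: 4

4


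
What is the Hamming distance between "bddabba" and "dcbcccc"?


Comparing "bddabba" and "dcbcccc" position by position:
  Position 0: 'b' vs 'd' => differ
  Position 1: 'd' vs 'c' => differ
  Position 2: 'd' vs 'b' => differ
  Position 3: 'a' vs 'c' => differ
  Position 4: 'b' vs 'c' => differ
  Position 5: 'b' vs 'c' => differ
  Position 6: 'a' vs 'c' => differ
Total differences (Hamming distance): 7

7


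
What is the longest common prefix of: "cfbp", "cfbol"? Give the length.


Words: cfbp, cfbol
  Position 0: all 'c' => match
  Position 1: all 'f' => match
  Position 2: all 'b' => match
  Position 3: ('p', 'o') => mismatch, stop
LCP = "cfb" (length 3)

3


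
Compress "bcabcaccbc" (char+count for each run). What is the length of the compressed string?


Input: bcabcaccbc
Runs:
  'b' x 1 => "b1"
  'c' x 1 => "c1"
  'a' x 1 => "a1"
  'b' x 1 => "b1"
  'c' x 1 => "c1"
  'a' x 1 => "a1"
  'c' x 2 => "c2"
  'b' x 1 => "b1"
  'c' x 1 => "c1"
Compressed: "b1c1a1b1c1a1c2b1c1"
Compressed length: 18

18


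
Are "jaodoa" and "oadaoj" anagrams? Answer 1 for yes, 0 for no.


Strings: "jaodoa", "oadaoj"
Sorted first:  aadjoo
Sorted second: aadjoo
Sorted forms match => anagrams

1


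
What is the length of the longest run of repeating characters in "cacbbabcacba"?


Input: "cacbbabcacba"
Scanning for longest run:
  Position 1 ('a'): new char, reset run to 1
  Position 2 ('c'): new char, reset run to 1
  Position 3 ('b'): new char, reset run to 1
  Position 4 ('b'): continues run of 'b', length=2
  Position 5 ('a'): new char, reset run to 1
  Position 6 ('b'): new char, reset run to 1
  Position 7 ('c'): new char, reset run to 1
  Position 8 ('a'): new char, reset run to 1
  Position 9 ('c'): new char, reset run to 1
  Position 10 ('b'): new char, reset run to 1
  Position 11 ('a'): new char, reset run to 1
Longest run: 'b' with length 2

2


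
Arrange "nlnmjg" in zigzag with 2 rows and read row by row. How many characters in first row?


Zigzag "nlnmjg" into 2 rows:
Placing characters:
  'n' => row 0
  'l' => row 1
  'n' => row 0
  'm' => row 1
  'j' => row 0
  'g' => row 1
Rows:
  Row 0: "nnj"
  Row 1: "lmg"
First row length: 3

3


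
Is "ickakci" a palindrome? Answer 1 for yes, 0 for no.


Input: ickakci
Reversed: ickakci
  Compare pos 0 ('i') with pos 6 ('i'): match
  Compare pos 1 ('c') with pos 5 ('c'): match
  Compare pos 2 ('k') with pos 4 ('k'): match
Result: palindrome

1


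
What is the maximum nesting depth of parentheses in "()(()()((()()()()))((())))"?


Input: "()(()()((()()()()))((())))"
Tracking depth:
  Position 0 '(': depth becomes 1
  Position 1 ')': depth becomes 0
  Position 2 '(': depth becomes 1
  Position 3 '(': depth becomes 2
  Position 4 ')': depth becomes 1
  Position 5 '(': depth becomes 2
  Position 6 ')': depth becomes 1
  Position 7 '(': depth becomes 2
  Position 8 '(': depth becomes 3
  Position 9 '(': depth becomes 4
  Position 10 ')': depth becomes 3
  Position 11 '(': depth becomes 4
  Position 12 ')': depth becomes 3
  Position 13 '(': depth becomes 4
  Position 14 ')': depth becomes 3
  Position 15 '(': depth becomes 4
  Position 16 ')': depth becomes 3
  Position 17 ')': depth becomes 2
  Position 18 ')': depth becomes 1
  Position 19 '(': depth becomes 2
  Position 20 '(': depth becomes 3
  Position 21 '(': depth becomes 4
  Position 22 ')': depth becomes 3
  Position 23 ')': depth becomes 2
  Position 24 ')': depth becomes 1
  Position 25 ')': depth becomes 0
Maximum depth reached: 4

4


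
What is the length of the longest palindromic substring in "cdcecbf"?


Input: "cdcecbf"
Checking substrings for palindromes:
  [0:3] "cdc" (len 3) => palindrome
  [2:5] "cec" (len 3) => palindrome
Longest palindromic substring: "cdc" with length 3

3


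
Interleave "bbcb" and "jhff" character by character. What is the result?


Interleaving "bbcb" and "jhff":
  Position 0: 'b' from first, 'j' from second => "bj"
  Position 1: 'b' from first, 'h' from second => "bh"
  Position 2: 'c' from first, 'f' from second => "cf"
  Position 3: 'b' from first, 'f' from second => "bf"
Result: bjbhcfbf

bjbhcfbf


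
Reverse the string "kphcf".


Input: kphcf
Reading characters right to left:
  Position 4: 'f'
  Position 3: 'c'
  Position 2: 'h'
  Position 1: 'p'
  Position 0: 'k'
Reversed: fchpk

fchpk


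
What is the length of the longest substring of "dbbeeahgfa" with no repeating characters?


Input: "dbbeeahgfa"
Sliding window (track last position of each char):
  Position 0 ('d'): window [0,0] length 1 -- new best
  Position 1 ('b'): window [0,1] length 2 -- new best
  Position 2 ('b'): repeat (last at 1), move window start to 2
  Position 2 ('b'): window [2,2] length 1
  Position 3 ('e'): window [2,3] length 2
  Position 4 ('e'): repeat (last at 3), move window start to 4
  Position 4 ('e'): window [4,4] length 1
  Position 5 ('a'): window [4,5] length 2
  Position 6 ('h'): window [4,6] length 3 -- new best
  Position 7 ('g'): window [4,7] length 4 -- new best
  Position 8 ('f'): window [4,8] length 5 -- new best
  Position 9 ('a'): repeat (last at 5), move window start to 6
  Position 9 ('a'): window [6,9] length 4
Longest substring with no repeats: "eahgf" with length 5

5


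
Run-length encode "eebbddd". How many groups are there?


Input: eebbddd
Scanning for consecutive runs:
  Group 1: 'e' x 2 (positions 0-1)
  Group 2: 'b' x 2 (positions 2-3)
  Group 3: 'd' x 3 (positions 4-6)
Total groups: 3

3


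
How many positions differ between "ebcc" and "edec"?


Comparing "ebcc" and "edec" position by position:
  Position 0: 'e' vs 'e' => same
  Position 1: 'b' vs 'd' => DIFFER
  Position 2: 'c' vs 'e' => DIFFER
  Position 3: 'c' vs 'c' => same
Positions that differ: 2

2


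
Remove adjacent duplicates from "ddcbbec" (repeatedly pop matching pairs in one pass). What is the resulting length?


Input: ddcbbec
Stack-based adjacent duplicate removal:
  Read 'd': push. Stack: d
  Read 'd': matches stack top 'd' => pop. Stack: (empty)
  Read 'c': push. Stack: c
  Read 'b': push. Stack: cb
  Read 'b': matches stack top 'b' => pop. Stack: c
  Read 'e': push. Stack: ce
  Read 'c': push. Stack: cec
Final stack: "cec" (length 3)

3


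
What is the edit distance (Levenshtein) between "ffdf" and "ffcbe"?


Computing edit distance: "ffdf" -> "ffcbe"
DP table:
           f    f    c    b    e
      0    1    2    3    4    5
  f   1    0    1    2    3    4
  f   2    1    0    1    2    3
  d   3    2    1    1    2    3
  f   4    3    2    2    2    3
Edit distance = dp[4][5] = 3

3


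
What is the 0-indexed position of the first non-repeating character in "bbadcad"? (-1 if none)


Input: bbadcad
Character frequencies:
  'a': 2
  'b': 2
  'c': 1
  'd': 2
Scanning left to right for freq == 1:
  Position 0 ('b'): freq=2, skip
  Position 1 ('b'): freq=2, skip
  Position 2 ('a'): freq=2, skip
  Position 3 ('d'): freq=2, skip
  Position 4 ('c'): unique! => answer = 4

4


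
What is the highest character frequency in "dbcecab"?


Input: dbcecab
Character counts:
  'a': 1
  'b': 2
  'c': 2
  'd': 1
  'e': 1
Maximum frequency: 2

2


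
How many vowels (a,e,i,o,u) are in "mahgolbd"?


Input: mahgolbd
Checking each character:
  'm' at position 0: consonant
  'a' at position 1: vowel (running total: 1)
  'h' at position 2: consonant
  'g' at position 3: consonant
  'o' at position 4: vowel (running total: 2)
  'l' at position 5: consonant
  'b' at position 6: consonant
  'd' at position 7: consonant
Total vowels: 2

2


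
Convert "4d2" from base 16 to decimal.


Input: "4d2" in base 16
Positional expansion:
  Digit '4' (value 4) x 16^2 = 1024
  Digit 'd' (value 13) x 16^1 = 208
  Digit '2' (value 2) x 16^0 = 2
Sum = 1234

1234


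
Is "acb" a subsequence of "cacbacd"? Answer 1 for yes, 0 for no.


Check if "acb" is a subsequence of "cacbacd"
Greedy scan:
  Position 0 ('c'): no match needed
  Position 1 ('a'): matches sub[0] = 'a'
  Position 2 ('c'): matches sub[1] = 'c'
  Position 3 ('b'): matches sub[2] = 'b'
  Position 4 ('a'): no match needed
  Position 5 ('c'): no match needed
  Position 6 ('d'): no match needed
All 3 characters matched => is a subsequence

1


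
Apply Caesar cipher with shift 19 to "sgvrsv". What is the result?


Caesar cipher: shift "sgvrsv" by 19
  's' (pos 18) + 19 = pos 11 = 'l'
  'g' (pos 6) + 19 = pos 25 = 'z'
  'v' (pos 21) + 19 = pos 14 = 'o'
  'r' (pos 17) + 19 = pos 10 = 'k'
  's' (pos 18) + 19 = pos 11 = 'l'
  'v' (pos 21) + 19 = pos 14 = 'o'
Result: lzoklo

lzoklo


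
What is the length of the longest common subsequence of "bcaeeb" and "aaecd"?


LCS of "bcaeeb" and "aaecd"
DP table:
           a    a    e    c    d
      0    0    0    0    0    0
  b   0    0    0    0    0    0
  c   0    0    0    0    1    1
  a   0    1    1    1    1    1
  e   0    1    1    2    2    2
  e   0    1    1    2    2    2
  b   0    1    1    2    2    2
LCS length = dp[6][5] = 2

2


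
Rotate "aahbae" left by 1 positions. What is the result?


Input: "aahbae", rotate left by 1
First 1 characters: "a"
Remaining characters: "ahbae"
Concatenate remaining + first: "ahbae" + "a" = "ahbaea"

ahbaea


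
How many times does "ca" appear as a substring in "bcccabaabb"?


Searching for "ca" in "bcccabaabb"
Scanning each position:
  Position 0: "bc" => no
  Position 1: "cc" => no
  Position 2: "cc" => no
  Position 3: "ca" => MATCH
  Position 4: "ab" => no
  Position 5: "ba" => no
  Position 6: "aa" => no
  Position 7: "ab" => no
  Position 8: "bb" => no
Total occurrences: 1

1


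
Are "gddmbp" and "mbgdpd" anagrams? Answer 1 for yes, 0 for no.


Strings: "gddmbp", "mbgdpd"
Sorted first:  bddgmp
Sorted second: bddgmp
Sorted forms match => anagrams

1


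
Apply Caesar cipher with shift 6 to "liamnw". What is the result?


Caesar cipher: shift "liamnw" by 6
  'l' (pos 11) + 6 = pos 17 = 'r'
  'i' (pos 8) + 6 = pos 14 = 'o'
  'a' (pos 0) + 6 = pos 6 = 'g'
  'm' (pos 12) + 6 = pos 18 = 's'
  'n' (pos 13) + 6 = pos 19 = 't'
  'w' (pos 22) + 6 = pos 2 = 'c'
Result: rogstc

rogstc


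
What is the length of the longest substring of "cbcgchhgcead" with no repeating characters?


Input: "cbcgchhgcead"
Sliding window (track last position of each char):
  Position 0 ('c'): window [0,0] length 1 -- new best
  Position 1 ('b'): window [0,1] length 2 -- new best
  Position 2 ('c'): repeat (last at 0), move window start to 1
  Position 2 ('c'): window [1,2] length 2
  Position 3 ('g'): window [1,3] length 3 -- new best
  Position 4 ('c'): repeat (last at 2), move window start to 3
  Position 4 ('c'): window [3,4] length 2
  Position 5 ('h'): window [3,5] length 3
  Position 6 ('h'): repeat (last at 5), move window start to 6
  Position 6 ('h'): window [6,6] length 1
  Position 7 ('g'): window [6,7] length 2
  Position 8 ('c'): window [6,8] length 3
  Position 9 ('e'): window [6,9] length 4 -- new best
  Position 10 ('a'): window [6,10] length 5 -- new best
  Position 11 ('d'): window [6,11] length 6 -- new best
Longest substring with no repeats: "hgcead" with length 6

6


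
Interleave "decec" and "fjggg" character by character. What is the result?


Interleaving "decec" and "fjggg":
  Position 0: 'd' from first, 'f' from second => "df"
  Position 1: 'e' from first, 'j' from second => "ej"
  Position 2: 'c' from first, 'g' from second => "cg"
  Position 3: 'e' from first, 'g' from second => "eg"
  Position 4: 'c' from first, 'g' from second => "cg"
Result: dfejcgegcg

dfejcgegcg


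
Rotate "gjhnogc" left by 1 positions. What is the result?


Input: "gjhnogc", rotate left by 1
First 1 characters: "g"
Remaining characters: "jhnogc"
Concatenate remaining + first: "jhnogc" + "g" = "jhnogcg"

jhnogcg


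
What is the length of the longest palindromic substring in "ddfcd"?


Input: "ddfcd"
Checking substrings for palindromes:
  [0:2] "dd" (len 2) => palindrome
Longest palindromic substring: "dd" with length 2

2


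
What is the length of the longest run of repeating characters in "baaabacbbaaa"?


Input: "baaabacbbaaa"
Scanning for longest run:
  Position 1 ('a'): new char, reset run to 1
  Position 2 ('a'): continues run of 'a', length=2
  Position 3 ('a'): continues run of 'a', length=3
  Position 4 ('b'): new char, reset run to 1
  Position 5 ('a'): new char, reset run to 1
  Position 6 ('c'): new char, reset run to 1
  Position 7 ('b'): new char, reset run to 1
  Position 8 ('b'): continues run of 'b', length=2
  Position 9 ('a'): new char, reset run to 1
  Position 10 ('a'): continues run of 'a', length=2
  Position 11 ('a'): continues run of 'a', length=3
Longest run: 'a' with length 3

3


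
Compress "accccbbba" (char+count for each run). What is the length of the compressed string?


Input: accccbbba
Runs:
  'a' x 1 => "a1"
  'c' x 4 => "c4"
  'b' x 3 => "b3"
  'a' x 1 => "a1"
Compressed: "a1c4b3a1"
Compressed length: 8

8


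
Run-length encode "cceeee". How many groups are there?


Input: cceeee
Scanning for consecutive runs:
  Group 1: 'c' x 2 (positions 0-1)
  Group 2: 'e' x 4 (positions 2-5)
Total groups: 2

2


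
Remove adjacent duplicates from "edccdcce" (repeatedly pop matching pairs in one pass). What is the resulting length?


Input: edccdcce
Stack-based adjacent duplicate removal:
  Read 'e': push. Stack: e
  Read 'd': push. Stack: ed
  Read 'c': push. Stack: edc
  Read 'c': matches stack top 'c' => pop. Stack: ed
  Read 'd': matches stack top 'd' => pop. Stack: e
  Read 'c': push. Stack: ec
  Read 'c': matches stack top 'c' => pop. Stack: e
  Read 'e': matches stack top 'e' => pop. Stack: (empty)
Final stack: "" (length 0)

0


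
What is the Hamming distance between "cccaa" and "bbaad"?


Comparing "cccaa" and "bbaad" position by position:
  Position 0: 'c' vs 'b' => differ
  Position 1: 'c' vs 'b' => differ
  Position 2: 'c' vs 'a' => differ
  Position 3: 'a' vs 'a' => same
  Position 4: 'a' vs 'd' => differ
Total differences (Hamming distance): 4

4


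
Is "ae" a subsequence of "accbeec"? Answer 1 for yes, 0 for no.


Check if "ae" is a subsequence of "accbeec"
Greedy scan:
  Position 0 ('a'): matches sub[0] = 'a'
  Position 1 ('c'): no match needed
  Position 2 ('c'): no match needed
  Position 3 ('b'): no match needed
  Position 4 ('e'): matches sub[1] = 'e'
  Position 5 ('e'): no match needed
  Position 6 ('c'): no match needed
All 2 characters matched => is a subsequence

1


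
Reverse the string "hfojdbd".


Input: hfojdbd
Reading characters right to left:
  Position 6: 'd'
  Position 5: 'b'
  Position 4: 'd'
  Position 3: 'j'
  Position 2: 'o'
  Position 1: 'f'
  Position 0: 'h'
Reversed: dbdjofh

dbdjofh


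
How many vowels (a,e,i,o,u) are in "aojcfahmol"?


Input: aojcfahmol
Checking each character:
  'a' at position 0: vowel (running total: 1)
  'o' at position 1: vowel (running total: 2)
  'j' at position 2: consonant
  'c' at position 3: consonant
  'f' at position 4: consonant
  'a' at position 5: vowel (running total: 3)
  'h' at position 6: consonant
  'm' at position 7: consonant
  'o' at position 8: vowel (running total: 4)
  'l' at position 9: consonant
Total vowels: 4

4


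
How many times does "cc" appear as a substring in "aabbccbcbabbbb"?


Searching for "cc" in "aabbccbcbabbbb"
Scanning each position:
  Position 0: "aa" => no
  Position 1: "ab" => no
  Position 2: "bb" => no
  Position 3: "bc" => no
  Position 4: "cc" => MATCH
  Position 5: "cb" => no
  Position 6: "bc" => no
  Position 7: "cb" => no
  Position 8: "ba" => no
  Position 9: "ab" => no
  Position 10: "bb" => no
  Position 11: "bb" => no
  Position 12: "bb" => no
Total occurrences: 1

1


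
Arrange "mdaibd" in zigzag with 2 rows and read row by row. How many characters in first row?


Zigzag "mdaibd" into 2 rows:
Placing characters:
  'm' => row 0
  'd' => row 1
  'a' => row 0
  'i' => row 1
  'b' => row 0
  'd' => row 1
Rows:
  Row 0: "mab"
  Row 1: "did"
First row length: 3

3


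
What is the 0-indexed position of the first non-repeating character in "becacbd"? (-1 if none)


Input: becacbd
Character frequencies:
  'a': 1
  'b': 2
  'c': 2
  'd': 1
  'e': 1
Scanning left to right for freq == 1:
  Position 0 ('b'): freq=2, skip
  Position 1 ('e'): unique! => answer = 1

1


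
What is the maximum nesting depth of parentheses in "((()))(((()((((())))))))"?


Input: "((()))(((()((((())))))))"
Tracking depth:
  Position 0 '(': depth becomes 1
  Position 1 '(': depth becomes 2
  Position 2 '(': depth becomes 3
  Position 3 ')': depth becomes 2
  Position 4 ')': depth becomes 1
  Position 5 ')': depth becomes 0
  Position 6 '(': depth becomes 1
  Position 7 '(': depth becomes 2
  Position 8 '(': depth becomes 3
  Position 9 '(': depth becomes 4
  Position 10 ')': depth becomes 3
  Position 11 '(': depth becomes 4
  Position 12 '(': depth becomes 5
  Position 13 '(': depth becomes 6
  Position 14 '(': depth becomes 7
  Position 15 '(': depth becomes 8
  Position 16 ')': depth becomes 7
  Position 17 ')': depth becomes 6
  Position 18 ')': depth becomes 5
  Position 19 ')': depth becomes 4
  Position 20 ')': depth becomes 3
  Position 21 ')': depth becomes 2
  Position 22 ')': depth becomes 1
  Position 23 ')': depth becomes 0
Maximum depth reached: 8

8


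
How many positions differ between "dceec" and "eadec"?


Comparing "dceec" and "eadec" position by position:
  Position 0: 'd' vs 'e' => DIFFER
  Position 1: 'c' vs 'a' => DIFFER
  Position 2: 'e' vs 'd' => DIFFER
  Position 3: 'e' vs 'e' => same
  Position 4: 'c' vs 'c' => same
Positions that differ: 3

3


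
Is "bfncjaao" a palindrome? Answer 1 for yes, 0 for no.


Input: bfncjaao
Reversed: oaajcnfb
  Compare pos 0 ('b') with pos 7 ('o'): MISMATCH
  Compare pos 1 ('f') with pos 6 ('a'): MISMATCH
  Compare pos 2 ('n') with pos 5 ('a'): MISMATCH
  Compare pos 3 ('c') with pos 4 ('j'): MISMATCH
Result: not a palindrome

0


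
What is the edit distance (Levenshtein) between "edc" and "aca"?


Computing edit distance: "edc" -> "aca"
DP table:
           a    c    a
      0    1    2    3
  e   1    1    2    3
  d   2    2    2    3
  c   3    3    2    3
Edit distance = dp[3][3] = 3

3


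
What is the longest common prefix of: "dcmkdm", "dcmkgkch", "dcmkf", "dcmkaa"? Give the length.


Words: dcmkdm, dcmkgkch, dcmkf, dcmkaa
  Position 0: all 'd' => match
  Position 1: all 'c' => match
  Position 2: all 'm' => match
  Position 3: all 'k' => match
  Position 4: ('d', 'g', 'f', 'a') => mismatch, stop
LCP = "dcmk" (length 4)

4


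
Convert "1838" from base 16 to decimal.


Input: "1838" in base 16
Positional expansion:
  Digit '1' (value 1) x 16^3 = 4096
  Digit '8' (value 8) x 16^2 = 2048
  Digit '3' (value 3) x 16^1 = 48
  Digit '8' (value 8) x 16^0 = 8
Sum = 6200

6200


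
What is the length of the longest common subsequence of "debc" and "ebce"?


LCS of "debc" and "ebce"
DP table:
           e    b    c    e
      0    0    0    0    0
  d   0    0    0    0    0
  e   0    1    1    1    1
  b   0    1    2    2    2
  c   0    1    2    3    3
LCS length = dp[4][4] = 3

3


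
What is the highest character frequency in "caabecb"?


Input: caabecb
Character counts:
  'a': 2
  'b': 2
  'c': 2
  'e': 1
Maximum frequency: 2

2


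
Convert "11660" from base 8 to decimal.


Input: "11660" in base 8
Positional expansion:
  Digit '1' (value 1) x 8^4 = 4096
  Digit '1' (value 1) x 8^3 = 512
  Digit '6' (value 6) x 8^2 = 384
  Digit '6' (value 6) x 8^1 = 48
  Digit '0' (value 0) x 8^0 = 0
Sum = 5040

5040


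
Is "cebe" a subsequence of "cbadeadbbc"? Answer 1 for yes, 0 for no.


Check if "cebe" is a subsequence of "cbadeadbbc"
Greedy scan:
  Position 0 ('c'): matches sub[0] = 'c'
  Position 1 ('b'): no match needed
  Position 2 ('a'): no match needed
  Position 3 ('d'): no match needed
  Position 4 ('e'): matches sub[1] = 'e'
  Position 5 ('a'): no match needed
  Position 6 ('d'): no match needed
  Position 7 ('b'): matches sub[2] = 'b'
  Position 8 ('b'): no match needed
  Position 9 ('c'): no match needed
Only matched 3/4 characters => not a subsequence

0
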